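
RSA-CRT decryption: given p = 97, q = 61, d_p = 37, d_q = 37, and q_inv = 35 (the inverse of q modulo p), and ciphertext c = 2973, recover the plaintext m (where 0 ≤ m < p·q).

1510

m₁ = c^(d_p) mod p: c ≡ 63 (mod 97), and 63^37 mod 97 = 55.
m₂ = c^(d_q) mod q: c ≡ 45 (mod 61), and 45^37 mod 61 = 46.
h = q_inv·(m₁ − m₂) mod p = 35·(55 − 46) mod 97 = 24.
m = m₂ + h·q = 46 + 24·61 = 1510.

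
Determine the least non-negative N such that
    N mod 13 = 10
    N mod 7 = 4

From N ≡ 10 (mod 13) write N = 10 + 13t. Substituting into N ≡ 4 (mod 7) gives 13t ≡ 1 (mod 7), and since 6⁻¹ ≡ 6 (mod 7), t ≡ 6. Hence N ≡ 10 + 13·6 = 88 (mod 91).

88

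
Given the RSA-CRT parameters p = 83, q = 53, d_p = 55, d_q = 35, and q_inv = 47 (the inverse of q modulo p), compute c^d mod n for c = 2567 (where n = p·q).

m₁ = c^(d_p) mod p: c ≡ 77 (mod 83), and 77^55 mod 83 = 31.
m₂ = c^(d_q) mod q: c ≡ 23 (mod 53), and 23^35 mod 53 = 30.
h = q_inv·(m₁ − m₂) mod p = 47·(31 − 30) mod 83 = 47.
m = m₂ + h·q = 30 + 47·53 = 2521.

2521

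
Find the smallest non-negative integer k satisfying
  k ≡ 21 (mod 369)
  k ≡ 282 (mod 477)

759

gcd(369, 477) = 9 and 9 | (282 − 21), so the pair is consistent; merging gives k ≡ 759 (mod 19557), where 19557 = lcm(369, 477).
The solution is unique modulo lcm(369, 477) = 19557.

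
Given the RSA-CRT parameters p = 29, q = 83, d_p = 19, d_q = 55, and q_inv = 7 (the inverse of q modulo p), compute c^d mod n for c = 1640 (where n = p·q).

690

m₁ = c^(d_p) mod p: c ≡ 16 (mod 29), and 16^19 mod 29 = 23.
m₂ = c^(d_q) mod q: c ≡ 63 (mod 83), and 63^55 mod 83 = 26.
h = q_inv·(m₁ − m₂) mod p = 7·(23 − 26) mod 29 = 8.
m = m₂ + h·q = 26 + 8·83 = 690.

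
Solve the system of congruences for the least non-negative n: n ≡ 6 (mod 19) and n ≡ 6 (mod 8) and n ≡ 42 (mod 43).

3654

Combine the congruences pairwise.
From n ≡ 6 (mod 19) write n = 6 + 19t. Substituting into n ≡ 6 (mod 8) gives 19t ≡ 0 (mod 8), and since 3⁻¹ ≡ 3 (mod 8), t ≡ 0. Hence n ≡ 6 + 19·0 = 6 (mod 152).
From n ≡ 6 (mod 152) write n = 6 + 152t. Substituting into n ≡ 42 (mod 43) gives 152t ≡ 36 (mod 43), and since 23⁻¹ ≡ 15 (mod 43), t ≡ 24. Hence n ≡ 6 + 152·24 = 3654 (mod 6536).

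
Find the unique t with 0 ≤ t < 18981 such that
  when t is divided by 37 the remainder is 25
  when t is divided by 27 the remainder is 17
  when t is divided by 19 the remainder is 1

From t ≡ 25 (mod 37) write t = 25 + 37s. Substituting into t ≡ 17 (mod 27) gives 37s ≡ 19 (mod 27), and since 10⁻¹ ≡ 19 (mod 27), s ≡ 10. Hence t ≡ 25 + 37·10 = 395 (mod 999).
From t ≡ 395 (mod 999) write t = 395 + 999s. Substituting into t ≡ 1 (mod 19) gives 999s ≡ 5 (mod 19), and since 11⁻¹ ≡ 7 (mod 19), s ≡ 16. Hence t ≡ 395 + 999·16 = 16379 (mod 18981).

16379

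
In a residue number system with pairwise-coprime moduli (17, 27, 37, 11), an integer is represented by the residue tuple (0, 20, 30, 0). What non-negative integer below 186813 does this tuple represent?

78914

The moduli are pairwise coprime; N = 17·27·37·11 = 186813.
N/17 = 10989; 10989 ≡ 7 (mod 17); 7·5 ≡ 1, so inverse 5.
N/27 = 6919; 6919 ≡ 7 (mod 27); 7·4 ≡ 1, so inverse 4.
N/37 = 5049; 5049 ≡ 17 (mod 37); 17·24 ≡ 1, so inverse 24.
N/11 = 16983; 16983 ≡ 10 (mod 11); 10·10 ≡ 1, so inverse 10.
x ≡ 0·10989·5 + 20·6919·4 + 30·5049·24 + 0·16983·10 = 4188800.
4188800 mod 186813 = 78914.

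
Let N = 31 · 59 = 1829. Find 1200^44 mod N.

Mod 31: 1200 ≡ 22; by Fermat, exponent reduces to 44 mod 30 = 14; 22^14 ≡ 7 (mod 31).
Mod 59: 1200 ≡ 20; 20^44 ≡ 16 (mod 59).
Combine by CRT: x ≡ 7 (mod 31), x ≡ 16 (mod 59) ⇒ x ≡ 193 (mod 1829).

193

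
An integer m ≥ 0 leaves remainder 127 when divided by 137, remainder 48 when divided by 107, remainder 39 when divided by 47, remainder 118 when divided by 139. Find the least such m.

From m ≡ 127 (mod 137) write m = 127 + 137t. Substituting into m ≡ 48 (mod 107) gives 137t ≡ 28 (mod 107), and since 30⁻¹ ≡ 25 (mod 107), t ≡ 58. Hence m ≡ 127 + 137·58 = 8073 (mod 14659).
From m ≡ 8073 (mod 14659) write m = 8073 + 14659t. Substituting into m ≡ 39 (mod 47) gives 14659t ≡ 3 (mod 47), and since 42⁻¹ ≡ 28 (mod 47), t ≡ 37. Hence m ≡ 8073 + 14659·37 = 550456 (mod 688973).
From m ≡ 550456 (mod 688973) write m = 550456 + 688973t. Substituting into m ≡ 118 (mod 139) gives 688973t ≡ 102 (mod 139), and since 89⁻¹ ≡ 25 (mod 139), t ≡ 48. Hence m ≡ 550456 + 688973·48 = 33621160 (mod 95767247).

33621160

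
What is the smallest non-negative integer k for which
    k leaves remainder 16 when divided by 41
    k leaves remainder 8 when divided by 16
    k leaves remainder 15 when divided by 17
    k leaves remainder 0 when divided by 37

42328

The moduli are pairwise coprime; N = 41·16·17·37 = 412624.
N/41 = 10064; 10064 ≡ 19 (mod 41); 19·13 ≡ 1, so inverse 13.
N/16 = 25789; 25789 ≡ 13 (mod 16); 13·5 ≡ 1, so inverse 5.
N/17 = 24272; 24272 ≡ 13 (mod 17); 13·4 ≡ 1, so inverse 4.
N/37 = 11152; 11152 ≡ 15 (mod 37); 15·5 ≡ 1, so inverse 5.
k ≡ 16·10064·13 + 8·25789·5 + 15·24272·4 + 0·11152·5 = 4581192.
4581192 mod 412624 = 42328.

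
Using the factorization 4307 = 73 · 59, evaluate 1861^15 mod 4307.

Mod 73: 1861 ≡ 36; 36^15 ≡ 65 (mod 73).
Mod 59: 1861 ≡ 32; 32^15 ≡ 33 (mod 59).
Combine by CRT: x ≡ 65 (mod 73), x ≡ 33 (mod 59) ⇒ x ≡ 1744 (mod 4307).

1744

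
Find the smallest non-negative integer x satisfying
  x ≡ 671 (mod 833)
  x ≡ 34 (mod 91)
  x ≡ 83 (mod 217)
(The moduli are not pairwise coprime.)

Combine the congruences pairwise.
gcd(833, 91) = 7 and 7 | (34 − 671), so the pair is consistent; merging gives x ≡ 671 (mod 10829), where 10829 = lcm(833, 91).
gcd(10829, 217) = 7 and 7 | (83 − 671), so the pair is consistent; merging gives x ≡ 303883 (mod 335699), where 335699 = lcm(10829, 217).
The solution is unique modulo lcm(833, 91, 217) = 335699.

303883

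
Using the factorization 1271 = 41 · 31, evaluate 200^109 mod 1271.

Mod 41: 200 ≡ 36; by Fermat, exponent reduces to 109 mod 40 = 29; 36^29 ≡ 33 (mod 41).
Mod 31: 200 ≡ 14; by Fermat, exponent reduces to 109 mod 30 = 19; 14^19 ≡ 7 (mod 31).
Combine by CRT: x ≡ 33 (mod 41), x ≡ 7 (mod 31) ⇒ x ≡ 689 (mod 1271).

689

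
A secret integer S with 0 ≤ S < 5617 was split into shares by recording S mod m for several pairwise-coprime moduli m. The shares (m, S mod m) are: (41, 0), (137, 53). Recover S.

738

From S ≡ 0 (mod 41) write S = 0 + 41t. Substituting into S ≡ 53 (mod 137) gives 41t ≡ 53 (mod 137), and since 41⁻¹ ≡ 127 (mod 137), t ≡ 18. Hence S ≡ 0 + 41·18 = 738 (mod 5617).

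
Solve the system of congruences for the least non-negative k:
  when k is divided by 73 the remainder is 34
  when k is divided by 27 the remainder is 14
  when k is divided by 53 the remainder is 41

The moduli are pairwise coprime; N = 73·27·53 = 104463.
N/73 = 1431; 1431 ≡ 44 (mod 73); 44·5 ≡ 1, so inverse 5.
N/27 = 3869; 3869 ≡ 8 (mod 27); 8·17 ≡ 1, so inverse 17.
N/53 = 1971; 1971 ≡ 10 (mod 53); 10·16 ≡ 1, so inverse 16.
k ≡ 34·1431·5 + 14·3869·17 + 41·1971·16 = 2457068.
2457068 mod 104463 = 54419.

54419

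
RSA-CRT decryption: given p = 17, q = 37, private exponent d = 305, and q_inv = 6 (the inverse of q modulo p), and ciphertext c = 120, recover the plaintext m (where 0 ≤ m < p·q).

477

d_p = d mod (p−1) = 305 mod 16 = 1; d_q = d mod (q−1) = 17.
m₁ = c^(d_p) mod p: c ≡ 1 (mod 17), and 1^1 mod 17 = 1.
m₂ = c^(d_q) mod q: c ≡ 9 (mod 37), and 9^17 mod 37 = 33.
h = q_inv·(m₁ − m₂) mod p = 6·(1 − 33) mod 17 = 12.
m = m₂ + h·q = 33 + 12·37 = 477.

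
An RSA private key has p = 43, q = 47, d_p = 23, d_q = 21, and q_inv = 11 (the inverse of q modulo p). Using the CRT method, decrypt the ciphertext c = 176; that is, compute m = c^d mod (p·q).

m₁ = c^(d_p) mod p: c ≡ 4 (mod 43), and 4^23 mod 43 = 16.
m₂ = c^(d_q) mod q: c ≡ 35 (mod 47), and 35^21 mod 47 = 31.
h = q_inv·(m₁ − m₂) mod p = 11·(16 − 31) mod 43 = 7.
m = m₂ + h·q = 31 + 7·47 = 360.

360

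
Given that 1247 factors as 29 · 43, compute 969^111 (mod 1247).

133

Mod 29: 969 ≡ 12; by Fermat, exponent reduces to 111 mod 28 = 27; 12^27 ≡ 17 (mod 29).
Mod 43: 969 ≡ 23; by Fermat, exponent reduces to 111 mod 42 = 27; 23^27 ≡ 4 (mod 43).
Combine by CRT: x ≡ 17 (mod 29), x ≡ 4 (mod 43) ⇒ x ≡ 133 (mod 1247).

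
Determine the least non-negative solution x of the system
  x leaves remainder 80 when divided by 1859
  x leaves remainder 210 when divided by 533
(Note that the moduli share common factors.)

Combine the congruences pairwise.
gcd(1859, 533) = 13 and 13 | (210 − 80), so the pair is consistent; merging gives x ≡ 39119 (mod 76219), where 76219 = lcm(1859, 533).
The solution is unique modulo lcm(1859, 533) = 76219.

39119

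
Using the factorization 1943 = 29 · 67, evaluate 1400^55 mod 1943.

Mod 29: 1400 ≡ 8; by Fermat, exponent reduces to 55 mod 28 = 27; 8^27 ≡ 11 (mod 29).
Mod 67: 1400 ≡ 60; 60^55 ≡ 29 (mod 67).
Combine by CRT: x ≡ 11 (mod 29), x ≡ 29 (mod 67) ⇒ x ≡ 1838 (mod 1943).

1838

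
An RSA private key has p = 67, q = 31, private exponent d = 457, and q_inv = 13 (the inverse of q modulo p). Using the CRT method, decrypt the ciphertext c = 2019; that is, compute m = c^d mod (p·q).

667

d_p = d mod (p−1) = 457 mod 66 = 61; d_q = d mod (q−1) = 7.
m₁ = c^(d_p) mod p: c ≡ 9 (mod 67), and 9^61 mod 67 = 64.
m₂ = c^(d_q) mod q: c ≡ 4 (mod 31), and 4^7 mod 31 = 16.
h = q_inv·(m₁ − m₂) mod p = 13·(64 − 16) mod 67 = 21.
m = m₂ + h·q = 16 + 21·31 = 667.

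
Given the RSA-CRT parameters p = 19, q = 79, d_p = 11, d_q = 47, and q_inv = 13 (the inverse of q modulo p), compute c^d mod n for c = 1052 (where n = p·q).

m₁ = c^(d_p) mod p: c ≡ 7 (mod 19), and 7^11 mod 19 = 11.
m₂ = c^(d_q) mod q: c ≡ 25 (mod 79), and 25^47 mod 79 = 31.
h = q_inv·(m₁ − m₂) mod p = 13·(11 − 31) mod 19 = 6.
m = m₂ + h·q = 31 + 6·79 = 505.

505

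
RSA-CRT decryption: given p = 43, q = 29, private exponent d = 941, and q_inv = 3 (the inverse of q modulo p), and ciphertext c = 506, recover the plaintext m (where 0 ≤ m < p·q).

1066

d_p = d mod (p−1) = 941 mod 42 = 17; d_q = d mod (q−1) = 17.
m₁ = c^(d_p) mod p: c ≡ 33 (mod 43), and 33^17 mod 43 = 34.
m₂ = c^(d_q) mod q: c ≡ 13 (mod 29), and 13^17 mod 29 = 22.
h = q_inv·(m₁ − m₂) mod p = 3·(34 − 22) mod 43 = 36.
m = m₂ + h·q = 22 + 36·29 = 1066.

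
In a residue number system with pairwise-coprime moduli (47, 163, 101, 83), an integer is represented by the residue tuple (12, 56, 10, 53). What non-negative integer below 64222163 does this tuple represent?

6304733

From x ≡ 12 (mod 47) write x = 12 + 47t. Substituting into x ≡ 56 (mod 163) gives 47t ≡ 44 (mod 163), and since 47⁻¹ ≡ 111 (mod 163), t ≡ 157. Hence x ≡ 12 + 47·157 = 7391 (mod 7661).
From x ≡ 7391 (mod 7661) write x = 7391 + 7661t. Substituting into x ≡ 10 (mod 101) gives 7661t ≡ 93 (mod 101), and since 86⁻¹ ≡ 74 (mod 101), t ≡ 14. Hence x ≡ 7391 + 7661·14 = 114645 (mod 773761).
From x ≡ 114645 (mod 773761) write x = 114645 + 773761t. Substituting into x ≡ 53 (mod 83) gives 773761t ≡ 31 (mod 83), and since 35⁻¹ ≡ 19 (mod 83), t ≡ 8. Hence x ≡ 114645 + 773761·8 = 6304733 (mod 64222163).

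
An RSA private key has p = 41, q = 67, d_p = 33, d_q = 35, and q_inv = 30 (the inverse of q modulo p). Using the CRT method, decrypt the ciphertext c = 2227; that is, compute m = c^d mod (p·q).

m₁ = c^(d_p) mod p: c ≡ 13 (mod 41), and 13^33 mod 41 = 30.
m₂ = c^(d_q) mod q: c ≡ 16 (mod 67), and 16^35 mod 67 = 55.
h = q_inv·(m₁ − m₂) mod p = 30·(30 − 55) mod 41 = 29.
m = m₂ + h·q = 55 + 29·67 = 1998.

1998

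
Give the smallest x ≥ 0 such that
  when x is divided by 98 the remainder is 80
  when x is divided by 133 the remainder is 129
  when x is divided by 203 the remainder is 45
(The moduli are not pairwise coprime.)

gcd(98, 133) = 7 and 7 | (129 − 80), so the pair is consistent; merging gives x ≡ 1060 (mod 1862), where 1862 = lcm(98, 133).
gcd(1862, 203) = 7 and 7 | (45 − 1060), so the pair is consistent; merging gives x ≡ 1060 (mod 53998), where 53998 = lcm(1862, 203).
The solution is unique modulo lcm(98, 133, 203) = 53998.

1060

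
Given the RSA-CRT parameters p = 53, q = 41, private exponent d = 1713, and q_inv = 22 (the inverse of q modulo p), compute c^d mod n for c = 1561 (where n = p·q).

577

d_p = d mod (p−1) = 1713 mod 52 = 49; d_q = d mod (q−1) = 33.
m₁ = c^(d_p) mod p: c ≡ 24 (mod 53), and 24^49 mod 53 = 47.
m₂ = c^(d_q) mod q: c ≡ 3 (mod 41), and 3^33 mod 41 = 3.
h = q_inv·(m₁ − m₂) mod p = 22·(47 − 3) mod 53 = 14.
m = m₂ + h·q = 3 + 14·41 = 577.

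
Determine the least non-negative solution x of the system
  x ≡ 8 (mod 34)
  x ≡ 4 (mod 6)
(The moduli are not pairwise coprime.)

76

Combine the congruences pairwise.
gcd(34, 6) = 2 and 2 | (4 − 8), so the pair is consistent; merging gives x ≡ 76 (mod 102), where 102 = lcm(34, 6).
The solution is unique modulo lcm(34, 6) = 102.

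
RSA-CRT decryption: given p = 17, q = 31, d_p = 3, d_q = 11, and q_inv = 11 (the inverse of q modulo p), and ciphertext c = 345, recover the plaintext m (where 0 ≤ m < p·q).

m₁ = c^(d_p) mod p: c ≡ 5 (mod 17), and 5^3 mod 17 = 6.
m₂ = c^(d_q) mod q: c ≡ 4 (mod 31), and 4^11 mod 31 = 4.
h = q_inv·(m₁ − m₂) mod p = 11·(6 − 4) mod 17 = 5.
m = m₂ + h·q = 4 + 5·31 = 159.

159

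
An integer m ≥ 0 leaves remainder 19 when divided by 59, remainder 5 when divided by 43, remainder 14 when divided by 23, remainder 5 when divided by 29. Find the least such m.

From m ≡ 19 (mod 59) write m = 19 + 59t. Substituting into m ≡ 5 (mod 43) gives 59t ≡ 29 (mod 43), and since 16⁻¹ ≡ 35 (mod 43), t ≡ 26. Hence m ≡ 19 + 59·26 = 1553 (mod 2537).
From m ≡ 1553 (mod 2537) write m = 1553 + 2537t. Substituting into m ≡ 14 (mod 23) gives 2537t ≡ 2 (mod 23), and since 7⁻¹ ≡ 10 (mod 23), t ≡ 20. Hence m ≡ 1553 + 2537·20 = 52293 (mod 58351).
From m ≡ 52293 (mod 58351) write m = 52293 + 58351t. Substituting into m ≡ 5 (mod 29) gives 58351t ≡ 28 (mod 29), and since 3⁻¹ ≡ 10 (mod 29), t ≡ 19. Hence m ≡ 52293 + 58351·19 = 1160962 (mod 1692179).

1160962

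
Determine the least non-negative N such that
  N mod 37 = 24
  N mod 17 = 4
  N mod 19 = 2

The moduli are pairwise coprime; M = 37·17·19 = 11951.
M/37 = 323; 323 ≡ 27 (mod 37); 27·11 ≡ 1, so inverse 11.
M/17 = 703; 703 ≡ 6 (mod 17); 6·3 ≡ 1, so inverse 3.
M/19 = 629; 629 ≡ 2 (mod 19); 2·10 ≡ 1, so inverse 10.
N ≡ 24·323·11 + 4·703·3 + 2·629·10 = 106288.
106288 mod 11951 = 10680.

10680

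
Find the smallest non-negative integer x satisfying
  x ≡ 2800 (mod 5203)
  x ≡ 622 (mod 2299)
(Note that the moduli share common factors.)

23612

gcd(5203, 2299) = 121 and 121 | (622 − 2800), so the pair is consistent; merging gives x ≡ 23612 (mod 98857), where 98857 = lcm(5203, 2299).
The solution is unique modulo lcm(5203, 2299) = 98857.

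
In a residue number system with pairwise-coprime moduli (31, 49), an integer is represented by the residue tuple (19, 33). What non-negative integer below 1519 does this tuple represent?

670

From x ≡ 19 (mod 31) write x = 19 + 31t. Substituting into x ≡ 33 (mod 49) gives 31t ≡ 14 (mod 49), and since 31⁻¹ ≡ 19 (mod 49), t ≡ 21. Hence x ≡ 19 + 31·21 = 670 (mod 1519).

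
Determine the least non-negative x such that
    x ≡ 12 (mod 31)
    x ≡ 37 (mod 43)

725

From x ≡ 12 (mod 31) write x = 12 + 31t. Substituting into x ≡ 37 (mod 43) gives 31t ≡ 25 (mod 43), and since 31⁻¹ ≡ 25 (mod 43), t ≡ 23. Hence x ≡ 12 + 31·23 = 725 (mod 1333).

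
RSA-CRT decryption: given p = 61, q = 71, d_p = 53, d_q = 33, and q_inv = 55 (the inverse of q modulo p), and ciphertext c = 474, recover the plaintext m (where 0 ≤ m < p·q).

3002

m₁ = c^(d_p) mod p: c ≡ 47 (mod 61), and 47^53 mod 61 = 13.
m₂ = c^(d_q) mod q: c ≡ 48 (mod 71), and 48^33 mod 71 = 20.
h = q_inv·(m₁ − m₂) mod p = 55·(13 − 20) mod 61 = 42.
m = m₂ + h·q = 20 + 42·71 = 3002.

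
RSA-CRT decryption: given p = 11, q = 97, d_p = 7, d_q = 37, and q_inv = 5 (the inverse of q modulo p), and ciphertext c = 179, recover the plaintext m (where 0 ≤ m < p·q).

669

m₁ = c^(d_p) mod p: c ≡ 3 (mod 11), and 3^7 mod 11 = 9.
m₂ = c^(d_q) mod q: c ≡ 82 (mod 97), and 82^37 mod 97 = 87.
h = q_inv·(m₁ − m₂) mod p = 5·(9 − 87) mod 11 = 6.
m = m₂ + h·q = 87 + 6·97 = 669.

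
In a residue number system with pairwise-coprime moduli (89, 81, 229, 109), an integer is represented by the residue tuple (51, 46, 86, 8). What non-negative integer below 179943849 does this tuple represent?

From x ≡ 51 (mod 89) write x = 51 + 89t. Substituting into x ≡ 46 (mod 81) gives 89t ≡ 76 (mod 81), and since 8⁻¹ ≡ 71 (mod 81), t ≡ 50. Hence x ≡ 51 + 89·50 = 4501 (mod 7209).
From x ≡ 4501 (mod 7209) write x = 4501 + 7209t. Substituting into x ≡ 86 (mod 229) gives 7209t ≡ 165 (mod 229), and since 110⁻¹ ≡ 127 (mod 229), t ≡ 116. Hence x ≡ 4501 + 7209·116 = 840745 (mod 1650861).
From x ≡ 840745 (mod 1650861) write x = 840745 + 1650861t. Substituting into x ≡ 8 (mod 109) gives 1650861t ≡ 89 (mod 109), and since 56⁻¹ ≡ 37 (mod 109), t ≡ 23. Hence x ≡ 840745 + 1650861·23 = 38810548 (mod 179943849).

38810548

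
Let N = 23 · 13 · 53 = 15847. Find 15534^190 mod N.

9101

Mod 23: 15534 ≡ 9; by Fermat, exponent reduces to 190 mod 22 = 14; 9^14 ≡ 16 (mod 23).
Mod 13: 15534 ≡ 12; by Fermat, exponent reduces to 190 mod 12 = 10; 12^10 ≡ 1 (mod 13).
Mod 53: 15534 ≡ 5; by Fermat, exponent reduces to 190 mod 52 = 34; 5^34 ≡ 38 (mod 53).
Combine by CRT: x ≡ 16 (mod 23), x ≡ 1 (mod 13), x ≡ 38 (mod 53) ⇒ x ≡ 9101 (mod 15847).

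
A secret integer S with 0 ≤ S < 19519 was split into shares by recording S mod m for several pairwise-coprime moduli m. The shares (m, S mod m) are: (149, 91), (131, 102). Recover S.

Combine the congruences pairwise.
From S ≡ 91 (mod 149) write S = 91 + 149t. Substituting into S ≡ 102 (mod 131) gives 149t ≡ 11 (mod 131), and since 18⁻¹ ≡ 51 (mod 131), t ≡ 37. Hence S ≡ 91 + 149·37 = 5604 (mod 19519).

5604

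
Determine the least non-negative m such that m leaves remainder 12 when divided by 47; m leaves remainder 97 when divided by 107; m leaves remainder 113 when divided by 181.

The moduli are pairwise coprime; N = 47·107·181 = 910249.
N/47 = 19367; 19367 ≡ 3 (mod 47); 3·16 ≡ 1, so inverse 16.
N/107 = 8507; 8507 ≡ 54 (mod 107); 54·2 ≡ 1, so inverse 2.
N/181 = 5029; 5029 ≡ 142 (mod 181); 142·116 ≡ 1, so inverse 116.
m ≡ 12·19367·16 + 97·8507·2 + 113·5029·116 = 71288954.
71288954 mod 910249 = 289532.

289532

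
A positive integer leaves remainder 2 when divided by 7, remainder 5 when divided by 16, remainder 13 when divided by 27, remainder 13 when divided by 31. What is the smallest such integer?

From t ≡ 2 (mod 7) write t = 2 + 7s. Substituting into t ≡ 5 (mod 16) gives 7s ≡ 3 (mod 16), and since 7⁻¹ ≡ 7 (mod 16), s ≡ 5. Hence t ≡ 2 + 7·5 = 37 (mod 112).
From t ≡ 37 (mod 112) write t = 37 + 112s. Substituting into t ≡ 13 (mod 27) gives 112s ≡ 3 (mod 27), and since 4⁻¹ ≡ 7 (mod 27), s ≡ 21. Hence t ≡ 37 + 112·21 = 2389 (mod 3024).
From t ≡ 2389 (mod 3024) write t = 2389 + 3024s. Substituting into t ≡ 13 (mod 31) gives 3024s ≡ 11 (mod 31), and since 17⁻¹ ≡ 11 (mod 31), s ≡ 28. Hence t ≡ 2389 + 3024·28 = 87061 (mod 93744).

87061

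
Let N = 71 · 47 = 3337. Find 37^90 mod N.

1042

Mod 71: 37 ≡ 37; by Fermat, exponent reduces to 90 mod 70 = 20; 37^20 ≡ 48 (mod 71).
Mod 47: 37 ≡ 37; by Fermat, exponent reduces to 90 mod 46 = 44; 37^44 ≡ 8 (mod 47).
Combine by CRT: x ≡ 48 (mod 71), x ≡ 8 (mod 47) ⇒ x ≡ 1042 (mod 3337).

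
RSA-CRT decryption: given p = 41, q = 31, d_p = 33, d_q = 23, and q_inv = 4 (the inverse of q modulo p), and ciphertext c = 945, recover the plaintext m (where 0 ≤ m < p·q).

m₁ = c^(d_p) mod p: c ≡ 2 (mod 41), and 2^33 mod 41 = 33.
m₂ = c^(d_q) mod q: c ≡ 15 (mod 31), and 15^23 mod 31 = 27.
h = q_inv·(m₁ − m₂) mod p = 4·(33 − 27) mod 41 = 24.
m = m₂ + h·q = 27 + 24·31 = 771.

771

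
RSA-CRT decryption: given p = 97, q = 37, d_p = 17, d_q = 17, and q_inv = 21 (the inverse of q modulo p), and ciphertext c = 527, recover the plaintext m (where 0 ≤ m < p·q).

m₁ = c^(d_p) mod p: c ≡ 42 (mod 97), and 42^17 mod 97 = 55.
m₂ = c^(d_q) mod q: c ≡ 9 (mod 37), and 9^17 mod 37 = 33.
h = q_inv·(m₁ − m₂) mod p = 21·(55 − 33) mod 97 = 74.
m = m₂ + h·q = 33 + 74·37 = 2771.

2771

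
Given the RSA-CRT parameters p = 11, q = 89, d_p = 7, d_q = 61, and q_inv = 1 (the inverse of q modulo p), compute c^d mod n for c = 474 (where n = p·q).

m₁ = c^(d_p) mod p: c ≡ 1 (mod 11), and 1^7 mod 11 = 1.
m₂ = c^(d_q) mod q: c ≡ 29 (mod 89), and 29^61 mod 89 = 70.
h = q_inv·(m₁ − m₂) mod p = 1·(1 − 70) mod 11 = 8.
m = m₂ + h·q = 70 + 8·89 = 782.

782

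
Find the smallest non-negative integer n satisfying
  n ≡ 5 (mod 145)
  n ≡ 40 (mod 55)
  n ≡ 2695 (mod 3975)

304795

gcd(145, 55) = 5 and 5 | (40 − 5), so the pair is consistent; merging gives n ≡ 150 (mod 1595), where 1595 = lcm(145, 55).
gcd(1595, 3975) = 5 and 5 | (2695 − 150), so the pair is consistent; merging gives n ≡ 304795 (mod 1268025), where 1268025 = lcm(1595, 3975).
The solution is unique modulo lcm(145, 55, 3975) = 1268025.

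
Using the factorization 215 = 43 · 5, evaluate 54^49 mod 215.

44

Mod 43: 54 ≡ 11; by Fermat, exponent reduces to 49 mod 42 = 7; 11^7 ≡ 1 (mod 43).
Mod 5: 54 ≡ 4; by Fermat, exponent reduces to 49 mod 4 = 1; 4^1 ≡ 4 (mod 5).
Combine by CRT: x ≡ 1 (mod 43), x ≡ 4 (mod 5) ⇒ x ≡ 44 (mod 215).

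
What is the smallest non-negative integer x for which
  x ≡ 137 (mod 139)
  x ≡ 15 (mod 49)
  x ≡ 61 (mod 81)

The moduli are pairwise coprime; N = 139·49·81 = 551691.
N/139 = 3969; 3969 ≡ 77 (mod 139); 77·65 ≡ 1, so inverse 65.
N/49 = 11259; 11259 ≡ 38 (mod 49); 38·40 ≡ 1, so inverse 40.
N/81 = 6811; 6811 ≡ 7 (mod 81); 7·58 ≡ 1, so inverse 58.
x ≡ 137·3969·65 + 15·11259·40 + 61·6811·58 = 66196663.
66196663 mod 551691 = 545434.

545434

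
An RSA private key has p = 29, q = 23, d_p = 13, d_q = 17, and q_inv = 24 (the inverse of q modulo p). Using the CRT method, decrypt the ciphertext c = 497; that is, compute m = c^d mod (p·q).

457

m₁ = c^(d_p) mod p: c ≡ 4 (mod 29), and 4^13 mod 29 = 22.
m₂ = c^(d_q) mod q: c ≡ 14 (mod 23), and 14^17 mod 23 = 20.
h = q_inv·(m₁ − m₂) mod p = 24·(22 − 20) mod 29 = 19.
m = m₂ + h·q = 20 + 19·23 = 457.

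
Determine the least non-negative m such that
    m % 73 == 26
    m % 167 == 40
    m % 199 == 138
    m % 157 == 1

115066714

The moduli are pairwise coprime; N = 73·167·199·157 = 380883413.
N/73 = 5217581; 5217581 ≡ 52 (mod 73); 52·66 ≡ 1, so inverse 66.
N/167 = 2280739; 2280739 ≡ 20 (mod 167); 20·142 ≡ 1, so inverse 142.
N/199 = 1913987; 1913987 ≡ 5 (mod 199); 5·40 ≡ 1, so inverse 40.
N/157 = 2426009; 2426009 ≡ 45 (mod 157); 45·7 ≡ 1, so inverse 7.
m ≡ 26·5217581·66 + 40·2280739·142 + 138·1913987·40 + 1·2426009·7 = 32490156819.
32490156819 mod 380883413 = 115066714.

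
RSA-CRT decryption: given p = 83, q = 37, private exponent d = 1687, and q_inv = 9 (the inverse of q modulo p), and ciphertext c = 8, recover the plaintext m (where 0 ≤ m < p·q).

1879

d_p = d mod (p−1) = 1687 mod 82 = 47; d_q = d mod (q−1) = 31.
m₁ = c^(d_p) mod p: c ≡ 8 (mod 83), and 8^47 mod 83 = 53.
m₂ = c^(d_q) mod q: c ≡ 8 (mod 37), and 8^31 mod 37 = 29.
h = q_inv·(m₁ − m₂) mod p = 9·(53 − 29) mod 83 = 50.
m = m₂ + h·q = 29 + 50·37 = 1879.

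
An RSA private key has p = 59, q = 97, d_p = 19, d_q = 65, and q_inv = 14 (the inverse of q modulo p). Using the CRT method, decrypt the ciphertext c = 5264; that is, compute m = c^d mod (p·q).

m₁ = c^(d_p) mod p: c ≡ 13 (mod 59), and 13^19 mod 59 = 18.
m₂ = c^(d_q) mod q: c ≡ 26 (mod 97), and 26^65 mod 97 = 37.
h = q_inv·(m₁ − m₂) mod p = 14·(18 − 37) mod 59 = 29.
m = m₂ + h·q = 37 + 29·97 = 2850.

2850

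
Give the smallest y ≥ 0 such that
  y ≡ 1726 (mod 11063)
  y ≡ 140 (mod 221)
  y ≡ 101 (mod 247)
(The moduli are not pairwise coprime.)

1661176

gcd(11063, 221) = 13 and 13 | (140 − 1726), so the pair is consistent; merging gives y ≡ 156608 (mod 188071), where 188071 = lcm(11063, 221).
gcd(188071, 247) = 13 and 13 | (101 − 156608), so the pair is consistent; merging gives y ≡ 1661176 (mod 3573349), where 3573349 = lcm(188071, 247).
The solution is unique modulo lcm(11063, 221, 247) = 3573349.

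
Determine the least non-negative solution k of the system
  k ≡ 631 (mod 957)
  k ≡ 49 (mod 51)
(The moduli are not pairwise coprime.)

6373

gcd(957, 51) = 3 and 3 | (49 − 631), so the pair is consistent; merging gives k ≡ 6373 (mod 16269), where 16269 = lcm(957, 51).
The solution is unique modulo lcm(957, 51) = 16269.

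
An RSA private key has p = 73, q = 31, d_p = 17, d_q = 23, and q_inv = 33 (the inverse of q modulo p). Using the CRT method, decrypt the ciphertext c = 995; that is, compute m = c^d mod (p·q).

m₁ = c^(d_p) mod p: c ≡ 46 (mod 73), and 46^17 mod 73 = 46.
m₂ = c^(d_q) mod q: c ≡ 3 (mod 31), and 3^23 mod 31 = 11.
h = q_inv·(m₁ − m₂) mod p = 33·(46 − 11) mod 73 = 60.
m = m₂ + h·q = 11 + 60·31 = 1871.

1871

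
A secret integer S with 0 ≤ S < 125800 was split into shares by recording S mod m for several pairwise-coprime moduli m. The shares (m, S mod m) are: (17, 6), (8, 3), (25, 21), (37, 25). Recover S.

The moduli are pairwise coprime; N = 17·8·25·37 = 125800.
N/17 = 7400; 7400 ≡ 5 (mod 17); 5·7 ≡ 1, so inverse 7.
N/8 = 15725; 15725 ≡ 5 (mod 8); 5·5 ≡ 1, so inverse 5.
N/25 = 5032; 5032 ≡ 7 (mod 25); 7·18 ≡ 1, so inverse 18.
N/37 = 3400; 3400 ≡ 33 (mod 37); 33·9 ≡ 1, so inverse 9.
S ≡ 6·7400·7 + 3·15725·5 + 21·5032·18 + 25·3400·9 = 3213771.
3213771 mod 125800 = 68771.

68771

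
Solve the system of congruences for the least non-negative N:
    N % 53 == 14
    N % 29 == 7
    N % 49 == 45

11462

Combine the congruences pairwise.
From N ≡ 14 (mod 53) write N = 14 + 53t. Substituting into N ≡ 7 (mod 29) gives 53t ≡ 22 (mod 29), and since 24⁻¹ ≡ 23 (mod 29), t ≡ 13. Hence N ≡ 14 + 53·13 = 703 (mod 1537).
From N ≡ 703 (mod 1537) write N = 703 + 1537t. Substituting into N ≡ 45 (mod 49) gives 1537t ≡ 28 (mod 49), and since 18⁻¹ ≡ 30 (mod 49), t ≡ 7. Hence N ≡ 703 + 1537·7 = 11462 (mod 75313).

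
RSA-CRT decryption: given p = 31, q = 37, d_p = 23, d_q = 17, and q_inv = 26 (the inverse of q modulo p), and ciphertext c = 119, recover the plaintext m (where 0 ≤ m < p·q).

874

m₁ = c^(d_p) mod p: c ≡ 26 (mod 31), and 26^23 mod 31 = 6.
m₂ = c^(d_q) mod q: c ≡ 8 (mod 37), and 8^17 mod 37 = 23.
h = q_inv·(m₁ − m₂) mod p = 26·(6 − 23) mod 31 = 23.
m = m₂ + h·q = 23 + 23·37 = 874.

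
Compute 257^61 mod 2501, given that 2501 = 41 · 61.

440

Mod 41: 257 ≡ 11; by Fermat, exponent reduces to 61 mod 40 = 21; 11^21 ≡ 30 (mod 41).
Mod 61: 257 ≡ 13; by Fermat, exponent reduces to 61 mod 60 = 1; 13^1 ≡ 13 (mod 61).
Combine by CRT: x ≡ 30 (mod 41), x ≡ 13 (mod 61) ⇒ x ≡ 440 (mod 2501).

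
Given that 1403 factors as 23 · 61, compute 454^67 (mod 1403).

247

Mod 23: 454 ≡ 17; by Fermat, exponent reduces to 67 mod 22 = 1; 17^1 ≡ 17 (mod 23).
Mod 61: 454 ≡ 27; by Fermat, exponent reduces to 67 mod 60 = 7; 27^7 ≡ 3 (mod 61).
Combine by CRT: x ≡ 17 (mod 23), x ≡ 3 (mod 61) ⇒ x ≡ 247 (mod 1403).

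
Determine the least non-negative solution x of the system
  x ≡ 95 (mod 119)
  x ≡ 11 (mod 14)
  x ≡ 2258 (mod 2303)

gcd(119, 14) = 7 and 7 | (11 − 95), so the pair is consistent; merging gives x ≡ 95 (mod 238), where 238 = lcm(119, 14).
gcd(238, 2303) = 7 and 7 | (2258 − 95), so the pair is consistent; merging gives x ≡ 59833 (mod 78302), where 78302 = lcm(238, 2303).
The solution is unique modulo lcm(119, 14, 2303) = 78302.

59833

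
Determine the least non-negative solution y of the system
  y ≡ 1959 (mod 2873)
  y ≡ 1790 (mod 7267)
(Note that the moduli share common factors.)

gcd(2873, 7267) = 169 and 169 | (1790 − 1959), so the pair is consistent; merging gives y ≡ 16324 (mod 123539), where 123539 = lcm(2873, 7267).
The solution is unique modulo lcm(2873, 7267) = 123539.

16324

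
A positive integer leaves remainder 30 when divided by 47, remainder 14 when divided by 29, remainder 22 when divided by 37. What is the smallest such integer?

The moduli are pairwise coprime; N = 47·29·37 = 50431.
N/47 = 1073; 1073 ≡ 39 (mod 47); 39·41 ≡ 1, so inverse 41.
N/29 = 1739; 1739 ≡ 28 (mod 29); 28·28 ≡ 1, so inverse 28.
N/37 = 1363; 1363 ≡ 31 (mod 37); 31·6 ≡ 1, so inverse 6.
x ≡ 30·1073·41 + 14·1739·28 + 22·1363·6 = 2181394.
2181394 mod 50431 = 12861.

12861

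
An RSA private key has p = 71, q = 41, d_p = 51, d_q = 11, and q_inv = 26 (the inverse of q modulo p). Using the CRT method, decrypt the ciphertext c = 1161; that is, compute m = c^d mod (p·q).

1019

m₁ = c^(d_p) mod p: c ≡ 25 (mod 71), and 25^51 mod 71 = 25.
m₂ = c^(d_q) mod q: c ≡ 13 (mod 41), and 13^11 mod 41 = 35.
h = q_inv·(m₁ − m₂) mod p = 26·(25 − 35) mod 71 = 24.
m = m₂ + h·q = 35 + 24·41 = 1019.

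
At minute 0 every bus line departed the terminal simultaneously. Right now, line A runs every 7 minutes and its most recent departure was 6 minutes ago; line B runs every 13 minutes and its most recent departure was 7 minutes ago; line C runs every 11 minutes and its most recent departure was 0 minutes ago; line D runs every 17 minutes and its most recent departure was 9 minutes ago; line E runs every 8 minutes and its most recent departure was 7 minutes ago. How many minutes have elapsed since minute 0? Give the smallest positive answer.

123871

The moduli are pairwise coprime; N = 7·13·11·17·8 = 136136.
N/7 = 19448; 19448 ≡ 2 (mod 7); 2·4 ≡ 1, so inverse 4.
N/13 = 10472; 10472 ≡ 7 (mod 13); 7·2 ≡ 1, so inverse 2.
N/11 = 12376; 12376 ≡ 1 (mod 11), inverse 1.
N/17 = 8008; 8008 ≡ 1 (mod 17), inverse 1.
N/8 = 17017; 17017 ≡ 1 (mod 8), inverse 1.
t ≡ 6·19448·4 + 7·10472·2 + 0·12376·1 + 9·8008·1 + 7·17017·1 = 804551.
804551 mod 136136 = 123871.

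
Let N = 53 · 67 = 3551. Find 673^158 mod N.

2694

Mod 53: 673 ≡ 37; by Fermat, exponent reduces to 158 mod 52 = 2; 37^2 ≡ 44 (mod 53).
Mod 67: 673 ≡ 3; by Fermat, exponent reduces to 158 mod 66 = 26; 3^26 ≡ 14 (mod 67).
Combine by CRT: x ≡ 44 (mod 53), x ≡ 14 (mod 67) ⇒ x ≡ 2694 (mod 3551).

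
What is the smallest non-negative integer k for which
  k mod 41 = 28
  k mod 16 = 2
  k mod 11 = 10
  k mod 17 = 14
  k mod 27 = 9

The moduli are pairwise coprime; N = 41·16·11·17·27 = 3312144.
N/41 = 80784; 80784 ≡ 14 (mod 41); 14·3 ≡ 1, so inverse 3.
N/16 = 207009; 207009 ≡ 1 (mod 16), inverse 1.
N/11 = 301104; 301104 ≡ 1 (mod 11), inverse 1.
N/17 = 194832; 194832 ≡ 12 (mod 17); 12·10 ≡ 1, so inverse 10.
N/27 = 122672; 122672 ≡ 11 (mod 27); 11·5 ≡ 1, so inverse 5.
k ≡ 28·80784·3 + 2·207009·1 + 10·301104·1 + 14·194832·10 + 9·122672·5 = 43007634.
43007634 mod 3312144 = 3261906.

3261906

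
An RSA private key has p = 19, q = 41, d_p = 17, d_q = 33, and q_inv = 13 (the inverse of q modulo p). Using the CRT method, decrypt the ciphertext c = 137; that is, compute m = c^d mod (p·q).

670

m₁ = c^(d_p) mod p: c ≡ 4 (mod 19), and 4^17 mod 19 = 5.
m₂ = c^(d_q) mod q: c ≡ 14 (mod 41), and 14^33 mod 41 = 14.
h = q_inv·(m₁ − m₂) mod p = 13·(5 − 14) mod 19 = 16.
m = m₂ + h·q = 14 + 16·41 = 670.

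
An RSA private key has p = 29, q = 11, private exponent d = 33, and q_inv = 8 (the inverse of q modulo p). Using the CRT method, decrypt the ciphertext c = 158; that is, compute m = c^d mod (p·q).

64

d_p = d mod (p−1) = 33 mod 28 = 5; d_q = d mod (q−1) = 3.
m₁ = c^(d_p) mod p: c ≡ 13 (mod 29), and 13^5 mod 29 = 6.
m₂ = c^(d_q) mod q: c ≡ 4 (mod 11), and 4^3 mod 11 = 9.
h = q_inv·(m₁ − m₂) mod p = 8·(6 − 9) mod 29 = 5.
m = m₂ + h·q = 9 + 5·11 = 64.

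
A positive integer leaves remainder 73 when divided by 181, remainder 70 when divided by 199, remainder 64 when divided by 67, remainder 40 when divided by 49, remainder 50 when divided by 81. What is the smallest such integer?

From a ≡ 73 (mod 181) write a = 73 + 181t. Substituting into a ≡ 70 (mod 199) gives 181t ≡ 196 (mod 199), and since 181⁻¹ ≡ 11 (mod 199), t ≡ 166. Hence a ≡ 73 + 181·166 = 30119 (mod 36019).
From a ≡ 30119 (mod 36019) write a = 30119 + 36019t. Substituting into a ≡ 64 (mod 67) gives 36019t ≡ 28 (mod 67), and since 40⁻¹ ≡ 62 (mod 67), t ≡ 61. Hence a ≡ 30119 + 36019·61 = 2227278 (mod 2413273).
From a ≡ 2227278 (mod 2413273) write a = 2227278 + 2413273t. Substituting into a ≡ 40 (mod 49) gives 2413273t ≡ 8 (mod 49), and since 23⁻¹ ≡ 32 (mod 49), t ≡ 11. Hence a ≡ 2227278 + 2413273·11 = 28773281 (mod 118250377).
From a ≡ 28773281 (mod 118250377) write a = 28773281 + 118250377t. Substituting into a ≡ 50 (mod 81) gives 118250377t ≡ 75 (mod 81), and since 16⁻¹ ≡ 76 (mod 81), t ≡ 30. Hence a ≡ 28773281 + 118250377·30 = 3576284591 (mod 9578280537).

3576284591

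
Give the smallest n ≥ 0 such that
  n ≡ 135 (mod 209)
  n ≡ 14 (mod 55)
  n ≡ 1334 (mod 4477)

gcd(209, 55) = 11 and 11 | (14 − 135), so the pair is consistent; merging gives n ≡ 344 (mod 1045), where 1045 = lcm(209, 55).
gcd(1045, 4477) = 11 and 11 | (1334 − 344), so the pair is consistent; merging gives n ≡ 269954 (mod 425315), where 425315 = lcm(1045, 4477).
The solution is unique modulo lcm(209, 55, 4477) = 425315.

269954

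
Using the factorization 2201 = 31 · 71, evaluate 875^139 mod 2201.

Mod 31: 875 ≡ 7; by Fermat, exponent reduces to 139 mod 30 = 19; 7^19 ≡ 14 (mod 31).
Mod 71: 875 ≡ 23; by Fermat, exponent reduces to 139 mod 70 = 69; 23^69 ≡ 34 (mod 71).
Combine by CRT: x ≡ 14 (mod 31), x ≡ 34 (mod 71) ⇒ x ≡ 1099 (mod 2201).

1099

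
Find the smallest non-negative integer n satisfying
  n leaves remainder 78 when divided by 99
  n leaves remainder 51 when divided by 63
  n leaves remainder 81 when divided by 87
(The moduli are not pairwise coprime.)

gcd(99, 63) = 9 and 9 | (51 − 78), so the pair is consistent; merging gives n ≡ 177 (mod 693), where 693 = lcm(99, 63).
gcd(693, 87) = 3 and 3 | (81 − 177), so the pair is consistent; merging gives n ≡ 2256 (mod 20097), where 20097 = lcm(693, 87).
The solution is unique modulo lcm(99, 63, 87) = 20097.

2256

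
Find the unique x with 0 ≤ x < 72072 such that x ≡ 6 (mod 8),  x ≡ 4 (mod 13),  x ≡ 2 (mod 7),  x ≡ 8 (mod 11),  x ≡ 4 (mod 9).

The moduli are pairwise coprime; N = 8·13·7·11·9 = 72072.
N/8 = 9009; 9009 ≡ 1 (mod 8), inverse 1.
N/13 = 5544; 5544 ≡ 6 (mod 13); 6·11 ≡ 1, so inverse 11.
N/7 = 10296; 10296 ≡ 6 (mod 7); 6·6 ≡ 1, so inverse 6.
N/11 = 6552; 6552 ≡ 7 (mod 11); 7·8 ≡ 1, so inverse 8.
N/9 = 8008; 8008 ≡ 7 (mod 9); 7·4 ≡ 1, so inverse 4.
x ≡ 6·9009·1 + 4·5544·11 + 2·10296·6 + 8·6552·8 + 4·8008·4 = 968998.
968998 mod 72072 = 32062.

32062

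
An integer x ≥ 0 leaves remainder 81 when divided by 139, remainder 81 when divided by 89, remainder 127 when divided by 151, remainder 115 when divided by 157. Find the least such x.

The moduli are pairwise coprime; N = 139·89·151·157 = 293279297.
N/139 = 2109923; 2109923 ≡ 42 (mod 139); 42·96 ≡ 1, so inverse 96.
N/89 = 3295273; 3295273 ≡ 48 (mod 89); 48·13 ≡ 1, so inverse 13.
N/151 = 1942247; 1942247 ≡ 85 (mod 151); 85·16 ≡ 1, so inverse 16.
N/157 = 1868021; 1868021 ≡ 35 (mod 157); 35·9 ≡ 1, so inverse 9.
x ≡ 81·2109923·96 + 81·3295273·13 + 127·1942247·16 + 115·1868021·9 = 25756731356.
25756731356 mod 293279297 = 241432517.

241432517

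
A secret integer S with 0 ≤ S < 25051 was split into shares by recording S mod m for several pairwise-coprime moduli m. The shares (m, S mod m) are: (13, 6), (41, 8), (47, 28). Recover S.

The moduli are pairwise coprime; N = 13·41·47 = 25051.
N/13 = 1927; 1927 ≡ 3 (mod 13); 3·9 ≡ 1, so inverse 9.
N/41 = 611; 611 ≡ 37 (mod 41); 37·10 ≡ 1, so inverse 10.
N/47 = 533; 533 ≡ 16 (mod 47); 16·3 ≡ 1, so inverse 3.
S ≡ 6·1927·9 + 8·611·10 + 28·533·3 = 197710.
197710 mod 25051 = 22353.

22353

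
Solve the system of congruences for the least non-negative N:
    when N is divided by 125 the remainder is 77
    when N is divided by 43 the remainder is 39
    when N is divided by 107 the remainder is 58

132952

From N ≡ 77 (mod 125) write N = 77 + 125t. Substituting into N ≡ 39 (mod 43) gives 125t ≡ 5 (mod 43), and since 39⁻¹ ≡ 32 (mod 43), t ≡ 31. Hence N ≡ 77 + 125·31 = 3952 (mod 5375).
From N ≡ 3952 (mod 5375) write N = 3952 + 5375t. Substituting into N ≡ 58 (mod 107) gives 5375t ≡ 65 (mod 107), and since 25⁻¹ ≡ 30 (mod 107), t ≡ 24. Hence N ≡ 3952 + 5375·24 = 132952 (mod 575125).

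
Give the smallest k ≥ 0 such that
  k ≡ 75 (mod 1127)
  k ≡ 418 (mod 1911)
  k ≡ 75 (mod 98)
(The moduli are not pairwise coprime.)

2329

gcd(1127, 1911) = 49 and 49 | (418 − 75), so the pair is consistent; merging gives k ≡ 2329 (mod 43953), where 43953 = lcm(1127, 1911).
gcd(43953, 98) = 49 and 49 | (75 − 2329), so the pair is consistent; merging gives k ≡ 2329 (mod 87906), where 87906 = lcm(43953, 98).
The solution is unique modulo lcm(1127, 1911, 98) = 87906.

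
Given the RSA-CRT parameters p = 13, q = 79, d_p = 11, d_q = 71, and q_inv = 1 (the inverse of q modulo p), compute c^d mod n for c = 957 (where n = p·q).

m₁ = c^(d_p) mod p: c ≡ 8 (mod 13), and 8^11 mod 13 = 5.
m₂ = c^(d_q) mod q: c ≡ 9 (mod 79), and 9^71 mod 79 = 45.
h = q_inv·(m₁ − m₂) mod p = 1·(5 − 45) mod 13 = 12.
m = m₂ + h·q = 45 + 12·79 = 993.

993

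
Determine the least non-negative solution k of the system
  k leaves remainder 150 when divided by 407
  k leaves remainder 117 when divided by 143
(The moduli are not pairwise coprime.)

3406

gcd(407, 143) = 11 and 11 | (117 − 150), so the pair is consistent; merging gives k ≡ 3406 (mod 5291), where 5291 = lcm(407, 143).
The solution is unique modulo lcm(407, 143) = 5291.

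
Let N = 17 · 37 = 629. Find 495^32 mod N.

137

Mod 17: 495 ≡ 2; since 16 | 32, by Fermat 2^32 ≡ 1 (mod 17).
Mod 37: 495 ≡ 14; 14^32 ≡ 26 (mod 37).
Combine by CRT: x ≡ 1 (mod 17), x ≡ 26 (mod 37) ⇒ x ≡ 137 (mod 629).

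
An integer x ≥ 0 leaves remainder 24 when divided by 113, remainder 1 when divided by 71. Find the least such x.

Combine the congruences pairwise.
From x ≡ 24 (mod 113) write x = 24 + 113t. Substituting into x ≡ 1 (mod 71) gives 113t ≡ 48 (mod 71), and since 42⁻¹ ≡ 22 (mod 71), t ≡ 62. Hence x ≡ 24 + 113·62 = 7030 (mod 8023).

7030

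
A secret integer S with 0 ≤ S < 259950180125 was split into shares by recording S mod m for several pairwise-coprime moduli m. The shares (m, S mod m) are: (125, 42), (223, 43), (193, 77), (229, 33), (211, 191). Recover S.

Combine the congruences pairwise.
From S ≡ 42 (mod 125) write S = 42 + 125t. Substituting into S ≡ 43 (mod 223) gives 125t ≡ 1 (mod 223), and since 125⁻¹ ≡ 157 (mod 223), t ≡ 157. Hence S ≡ 42 + 125·157 = 19667 (mod 27875).
From S ≡ 19667 (mod 27875) write S = 19667 + 27875t. Substituting into S ≡ 77 (mod 193) gives 27875t ≡ 96 (mod 193), and since 83⁻¹ ≡ 100 (mod 193), t ≡ 143. Hence S ≡ 19667 + 27875·143 = 4005792 (mod 5379875).
From S ≡ 4005792 (mod 5379875) write S = 4005792 + 5379875t. Substituting into S ≡ 33 (mod 229) gives 5379875t ≡ 138 (mod 229), and since 207⁻¹ ≡ 52 (mod 229), t ≡ 77. Hence S ≡ 4005792 + 5379875·77 = 418256167 (mod 1231991375).
From S ≡ 418256167 (mod 1231991375) write S = 418256167 + 1231991375t. Substituting into S ≡ 191 (mod 211) gives 1231991375t ≡ 40 (mod 211), and since 144⁻¹ ≡ 148 (mod 211), t ≡ 12. Hence S ≡ 418256167 + 1231991375·12 = 15202152667 (mod 259950180125).

15202152667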